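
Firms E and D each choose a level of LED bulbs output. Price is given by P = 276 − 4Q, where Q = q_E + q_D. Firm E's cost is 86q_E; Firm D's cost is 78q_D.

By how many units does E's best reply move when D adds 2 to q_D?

-1

Firm E's profit: π = q_E(276 − 4(q_E + q_D)) − 86q_E.
∂π/∂q_E = 190 − 8q_E − 4q_D = 0, so q_E = 23.75 − 0.5q_D.
The reaction-function slope is −0.5, so a 2-unit rise in q_D moves q_E by −0.5 × 2 = −1. E's best response falls — the actions are strategic substitutes.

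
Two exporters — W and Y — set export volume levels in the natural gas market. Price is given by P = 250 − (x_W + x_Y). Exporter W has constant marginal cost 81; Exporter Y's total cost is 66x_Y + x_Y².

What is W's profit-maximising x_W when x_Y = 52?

58.5

Exporter W's profit: π = x_W(250 − (x_W + x_Y)) − 81x_W.
∂π/∂x_W = 169 − 2x_W − x_Y = 0, so x_W = 84.5 − 0.5x_Y.
At x_Y = 52: x_W = 84.5 − 0.5·52 = 58.5.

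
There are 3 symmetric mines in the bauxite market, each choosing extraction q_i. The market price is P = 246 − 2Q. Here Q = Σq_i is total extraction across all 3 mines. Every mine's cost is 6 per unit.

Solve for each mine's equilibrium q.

30

A representative mine's profit is π_i = q_i(246 − 2Q) − 6q_i, with Q = q_i + Σ_{j≠i} q_j.
First-order condition: 240 − 4q_i − 2Σ_{j≠i} q_j = 0.
Imposing symmetry (q_j = q for all j) turns Σ_{j≠i} q_j into 2q, so 240 = 8q and q = 30.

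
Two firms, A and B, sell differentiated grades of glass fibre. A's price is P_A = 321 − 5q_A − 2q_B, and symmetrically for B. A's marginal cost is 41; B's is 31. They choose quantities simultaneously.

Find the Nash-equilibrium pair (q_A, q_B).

23.125, 24.375

Firm A's profit: π = q_A(321 − 5q_A − 2q_B) − 41q_A.
∂π/∂q_A = 280 − 10q_A − 2q_B = 0 ⇒ q_A = 28 − 0.2q_B.
Similarly q_B = 29 − 0.2q_A.
Substituting the second reaction function into the first: q_A = 28 − 0.2(29 − 0.2q_A), which gives 0.96q_A = 22.2 ⇒ q_A = 23.125.
Then q_B = 29 − 0.2·23.125 = 24.375.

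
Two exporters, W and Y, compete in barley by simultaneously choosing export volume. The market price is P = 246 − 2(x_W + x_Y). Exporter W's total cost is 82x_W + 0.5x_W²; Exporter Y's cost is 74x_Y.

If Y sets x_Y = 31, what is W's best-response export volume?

20.4

Exporter W's profit: π = x_W(246 − 2(x_W + x_Y)) − 82x_W − 0.5x_W².
∂π/∂x_W = 164 − 5x_W − 2x_Y = 0, so x_W = 32.8 − 0.4x_Y.
At x_Y = 31: x_W = 32.8 − 0.4·31 = 20.4.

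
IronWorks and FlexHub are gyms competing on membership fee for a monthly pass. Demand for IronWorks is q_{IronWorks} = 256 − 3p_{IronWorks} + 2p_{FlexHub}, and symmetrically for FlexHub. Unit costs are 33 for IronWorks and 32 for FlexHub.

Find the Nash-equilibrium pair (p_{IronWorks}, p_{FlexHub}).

IronWorks's profit: π = (p_{IronWorks} − 33)(256 − 3p_{IronWorks} + 2p_{FlexHub}).
∂π/∂p_{IronWorks} = 355 − 6p_{IronWorks} + 2p_{FlexHub} = 0 ⇒ p_{IronWorks} = 355/6 + (1/3)p_{FlexHub}.
Similarly p_{FlexHub} = 176/3 + (1/3)p_{IronWorks}.
Solving the two reaction functions simultaneously: (1 − (1/3)(1/3))p_{IronWorks} = 355/6 + (1/3)·(176/3), so (8/9)p_{IronWorks} = 1417/18 and p_{IronWorks} = 88.5625.
Then p_{FlexHub} = 176/3 + (1/3)·88.5625 = 88.1875.

88.5625, 88.1875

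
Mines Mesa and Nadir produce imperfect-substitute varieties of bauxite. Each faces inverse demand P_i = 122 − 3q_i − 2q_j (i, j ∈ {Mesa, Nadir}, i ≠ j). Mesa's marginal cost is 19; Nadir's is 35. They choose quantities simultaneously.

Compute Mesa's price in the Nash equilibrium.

60.625

Mine Mesa's profit: π = q_{Mesa}(122 − 3q_{Mesa} − 2q_{Nadir}) − 19q_{Mesa}.
∂π/∂q_{Mesa} = 103 − 6q_{Mesa} − 2q_{Nadir} = 0 ⇒ q_{Mesa} = 103/6 − (1/3)q_{Nadir}.
Similarly q_{Nadir} = 14.5 − (1/3)q_{Mesa}.
Plugging q_{Nadir} into Mesa's best response: q_{Mesa} = 103/6 − (1/3)(14.5 − (1/3)q_{Mesa}) ⇒ (8/9)q_{Mesa} = 37/3, so q_{Mesa} = 13.875.
Then q_{Nadir} = 14.5 − (1/3)·13.875 = 9.875.
P_{Mesa} = 122 − 3·13.875 − 2·9.875 = 60.625.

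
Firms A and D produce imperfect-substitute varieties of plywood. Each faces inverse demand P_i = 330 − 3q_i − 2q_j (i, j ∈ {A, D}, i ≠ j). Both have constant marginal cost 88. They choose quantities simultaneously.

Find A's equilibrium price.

178.75

Firm A's profit: π = q_A(330 − 3q_A − 2q_D) − 88q_A.
∂π/∂q_A = 242 − 6q_A − 2q_D = 0 ⇒ q_A = 121/3 − (1/3)q_D.
By symmetry q_D = q_A; substituting into the reaction function, (4/3)q_A = 121/3 and q_A = 30.25.
P_A = 330 − 3·30.25 − 2·30.25 = 178.75.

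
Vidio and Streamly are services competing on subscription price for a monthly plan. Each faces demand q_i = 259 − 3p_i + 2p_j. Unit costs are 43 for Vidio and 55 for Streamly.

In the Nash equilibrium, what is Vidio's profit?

Vidio's profit: π = (p_{Vidio} − 43)(259 − 3p_{Vidio} + 2p_{Streamly}).
∂π/∂p_{Vidio} = 388 − 6p_{Vidio} + 2p_{Streamly} = 0 ⇒ p_{Vidio} = 194/3 + (1/3)p_{Streamly}.
Similarly p_{Streamly} = 212/3 + (1/3)p_{Vidio}.
Substituting the second reaction function into the first: p_{Vidio} = 194/3 + (1/3)(212/3 + (1/3)p_{Vidio}), which gives (8/9)p_{Vidio} = 794/9 ⇒ p_{Vidio} = 99.25.
Then p_{Streamly} = 212/3 + (1/3)·99.25 = 103.75.
q_{Vidio} = 259 − 3·99.25 + 2·103.75 = 168.75.
Profit = (99.25 − 43)·168.75 = 9492.1875.

9492.1875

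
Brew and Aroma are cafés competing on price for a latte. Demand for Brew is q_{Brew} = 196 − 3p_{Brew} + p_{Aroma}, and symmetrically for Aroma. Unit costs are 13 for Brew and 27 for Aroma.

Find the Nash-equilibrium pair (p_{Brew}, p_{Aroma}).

48.2, 54.2

Brew's profit: π = (p_{Brew} − 13)(196 − 3p_{Brew} + p_{Aroma}).
∂π/∂p_{Brew} = 235 − 6p_{Brew} + p_{Aroma} = 0 ⇒ p_{Brew} = 235/6 + (1/6)p_{Aroma}.
Similarly p_{Aroma} = 277/6 + (1/6)p_{Brew}.
Solving the two reaction functions simultaneously: (1 − (1/6)(1/6))p_{Brew} = 235/6 + (1/6)·(277/6), so (35/36)p_{Brew} = 1687/36 and p_{Brew} = 48.2.
Then p_{Aroma} = 277/6 + (1/6)·48.2 = 54.2.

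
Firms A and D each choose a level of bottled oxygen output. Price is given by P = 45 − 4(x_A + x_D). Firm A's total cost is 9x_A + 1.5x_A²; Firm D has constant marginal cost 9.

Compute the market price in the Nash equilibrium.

23

Firm A's profit: π = x_A(45 − 4(x_A + x_D)) − 9x_A − 1.5x_A².
∂π/∂x_A = 36 − 11x_A − 4x_D = 0, so x_A = 36/11 − (4/11)x_D.
For D: ∂π/∂x_D = 36 − 8x_D − 4x_A = 0 ⇒ x_D = 4.5 − 0.5x_A.
Plugging x_D into A's best response: x_A = 36/11 − (4/11)(4.5 − 0.5x_A) ⇒ (9/11)x_A = 18/11, so x_A = 2.
Then x_D = 4.5 − 0.5·2 = 3.5.
Equilibrium price: P = 45 − 4·5.5 = 23.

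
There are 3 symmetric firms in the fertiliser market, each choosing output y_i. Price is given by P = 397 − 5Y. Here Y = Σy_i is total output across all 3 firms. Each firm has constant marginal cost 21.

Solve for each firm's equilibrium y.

18.8

A representative firm's profit is π_i = y_i(397 − 5Y) − 21y_i, with Y = y_i + Σ_{j≠i} y_j.
First-order condition: 376 − 10y_i − 5Σ_{j≠i} y_j = 0.
With identical firms, set every y_j = y: then 376 − 10y − 10y = 0, i.e. y = 376/20 = 18.8.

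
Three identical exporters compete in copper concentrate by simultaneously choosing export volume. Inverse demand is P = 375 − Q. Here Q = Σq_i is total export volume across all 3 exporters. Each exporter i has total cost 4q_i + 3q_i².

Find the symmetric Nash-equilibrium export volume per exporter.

A representative exporter's profit is π_i = q_i(375 − Q) − 4q_i − 3q_i², with Q = q_i + Σ_{j≠i} q_j.
First-order condition: 371 − 8q_i − Σ_{j≠i} q_j = 0.
Imposing symmetry (q_j = q for all j) turns Σ_{j≠i} q_j into 2q, so 371 = 10q and q = 37.1.

37.1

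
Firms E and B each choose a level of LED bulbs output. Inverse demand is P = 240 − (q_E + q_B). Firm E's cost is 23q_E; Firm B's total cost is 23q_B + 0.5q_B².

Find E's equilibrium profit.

7534.24

Firm E's profit: π = q_E(240 − (q_E + q_B)) − 23q_E.
∂π/∂q_E = 217 − 2q_E − q_B = 0, so q_E = 108.5 − 0.5q_B.
For B: ∂π/∂q_B = 217 − 3q_B − q_E = 0 ⇒ q_B = 217/3 − (1/3)q_E.
Solving the two reaction functions simultaneously: (1 − (−0.5)(−1/3))q_E = 108.5 − 0.5·(217/3), so (5/6)q_E = 217/3 and q_E = 86.8.
Then q_B = 217/3 − (1/3)·86.8 = 43.4.
Price P = 240 − 130.2 = 109.8.
E's profit: (109.8 − 23)·86.8 = 7534.24.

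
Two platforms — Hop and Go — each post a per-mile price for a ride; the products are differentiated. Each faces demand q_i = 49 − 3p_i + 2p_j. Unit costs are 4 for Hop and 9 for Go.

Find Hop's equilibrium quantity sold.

36.5625

Hop's profit: π = (p_{Hop} − 4)(49 − 3p_{Hop} + 2p_{Go}).
∂π/∂p_{Hop} = 61 − 6p_{Hop} + 2p_{Go} = 0 ⇒ p_{Hop} = 61/6 + (1/3)p_{Go}.
Similarly p_{Go} = 38/3 + (1/3)p_{Hop}.
Plugging p_{Go} into Hop's best response: p_{Hop} = 61/6 + (1/3)(38/3 + (1/3)p_{Hop}) ⇒ (8/9)p_{Hop} = 259/18, so p_{Hop} = 16.1875.
Then p_{Go} = 38/3 + (1/3)·16.1875 = 18.0625.
q_{Hop} = 49 − 3·16.1875 + 2·18.0625 = 36.5625.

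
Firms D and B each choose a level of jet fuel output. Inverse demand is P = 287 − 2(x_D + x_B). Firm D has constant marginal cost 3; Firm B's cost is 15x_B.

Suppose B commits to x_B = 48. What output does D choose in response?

Firm D's profit: π = x_D(287 − 2(x_D + x_B)) − 3x_D.
∂π/∂x_D = 284 − 4x_D − 2x_B = 0, so x_D = 71 − 0.5x_B.
At x_B = 48: x_D = 71 − 0.5·48 = 47.

47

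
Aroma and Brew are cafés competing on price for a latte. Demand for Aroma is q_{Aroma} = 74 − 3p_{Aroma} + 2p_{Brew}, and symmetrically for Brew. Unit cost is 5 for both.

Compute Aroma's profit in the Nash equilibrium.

Aroma's profit: π = (p_{Aroma} − 5)(74 − 3p_{Aroma} + 2p_{Brew}).
∂π/∂p_{Aroma} = 89 − 6p_{Aroma} + 2p_{Brew} = 0 ⇒ p_{Aroma} = 89/6 + (1/3)p_{Brew}.
The game is symmetric, so in equilibrium p_{Brew} = p_{Aroma}: the reaction function gives (2/3)p_{Aroma} = 89/6, hence p_{Aroma} = 22.25.
q_{Aroma} = 74 − 3·22.25 + 2·22.25 = 51.75.
Profit = (22.25 − 5)·51.75 = 892.6875.

892.6875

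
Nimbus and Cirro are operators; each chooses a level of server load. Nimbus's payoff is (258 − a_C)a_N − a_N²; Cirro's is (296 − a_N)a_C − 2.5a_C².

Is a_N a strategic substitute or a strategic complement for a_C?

Expanding Nimbus's payoff: 258a_N − a_Ca_N − a_N².
∂π/∂a_N = 258 − a_C − 2a_N = 0, so a_N = 129 − 0.5a_C.
The best-response slope da_N/da_C = −0.5 < 0: the reaction function is downward-sloping, so the choices are strategic substitutes.

strategic substitutes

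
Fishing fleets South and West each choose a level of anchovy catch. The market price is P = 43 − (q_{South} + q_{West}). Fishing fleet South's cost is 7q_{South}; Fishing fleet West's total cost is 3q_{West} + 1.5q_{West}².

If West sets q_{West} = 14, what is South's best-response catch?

Fishing fleet South's profit: π = q_{South}(43 − (q_{South} + q_{West})) − 7q_{South}.
∂π/∂q_{South} = 36 − 2q_{South} − q_{West} = 0, so q_{South} = 18 − 0.5q_{West}.
At q_{West} = 14: q_{South} = 18 − 0.5·14 = 11.

11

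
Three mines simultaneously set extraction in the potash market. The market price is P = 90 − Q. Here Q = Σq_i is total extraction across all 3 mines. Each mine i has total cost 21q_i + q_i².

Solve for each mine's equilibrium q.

A representative mine's profit is π_i = q_i(90 − Q) − 21q_i − q_i², with Q = q_i + Σ_{j≠i} q_j.
First-order condition: 69 − 4q_i − Σ_{j≠i} q_j = 0.
In a symmetric equilibrium every mine chooses the same q, so Σ_{j≠i} q_j = 2q. The condition becomes 69 − 6q = 0, giving q = 69/6 = 11.5.

11.5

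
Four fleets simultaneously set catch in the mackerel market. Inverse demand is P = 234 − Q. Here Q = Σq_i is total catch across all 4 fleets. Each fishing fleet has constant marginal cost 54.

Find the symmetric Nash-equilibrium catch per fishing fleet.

A representative fishing fleet's profit is π_i = q_i(234 − Q) − 54q_i, with Q = q_i + Σ_{j≠i} q_j.
First-order condition: 180 − 2q_i − Σ_{j≠i} q_j = 0.
In a symmetric equilibrium every fishing fleet chooses the same q, so Σ_{j≠i} q_j = 3q. The condition becomes 180 − 5q = 0, giving q = 180/5 = 36.

36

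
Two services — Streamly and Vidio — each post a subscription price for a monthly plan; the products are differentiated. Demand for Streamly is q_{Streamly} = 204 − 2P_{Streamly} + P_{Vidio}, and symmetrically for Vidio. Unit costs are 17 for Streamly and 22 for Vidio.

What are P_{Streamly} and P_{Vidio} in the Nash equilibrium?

Streamly's profit: π = (P_{Streamly} − 17)(204 − 2P_{Streamly} + P_{Vidio}).
∂π/∂P_{Streamly} = 238 − 4P_{Streamly} + P_{Vidio} = 0 ⇒ P_{Streamly} = 59.5 + 0.25P_{Vidio}.
Similarly P_{Vidio} = 62 + 0.25P_{Streamly}.
Solving the two reaction functions simultaneously: (1 − (0.25)(0.25))P_{Streamly} = 59.5 + 0.25·62, so 0.9375P_{Streamly} = 75 and P_{Streamly} = 80.
Then P_{Vidio} = 62 + 0.25·80 = 82.

80, 82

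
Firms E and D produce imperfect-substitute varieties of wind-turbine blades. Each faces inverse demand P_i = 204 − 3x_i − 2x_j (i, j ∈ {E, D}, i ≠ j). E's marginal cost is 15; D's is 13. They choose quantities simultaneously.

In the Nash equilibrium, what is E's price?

85.5

Firm E's profit: π = x_E(204 − 3x_E − 2x_D) − 15x_E.
∂π/∂x_E = 189 − 6x_E − 2x_D = 0 ⇒ x_E = 31.5 − (1/3)x_D.
Similarly x_D = 191/6 − (1/3)x_E.
Substituting the second reaction function into the first: x_E = 31.5 − (1/3)(191/6 − (1/3)x_E), which gives (8/9)x_E = 188/9 ⇒ x_E = 23.5.
Then x_D = 191/6 − (1/3)·23.5 = 24.
P_E = 204 − 3·23.5 − 2·24 = 85.5.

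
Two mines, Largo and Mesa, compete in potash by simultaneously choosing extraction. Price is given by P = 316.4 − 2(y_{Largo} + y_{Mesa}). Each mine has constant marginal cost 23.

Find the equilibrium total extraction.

Mine Largo's profit: π = y_{Largo}(316.4 − 2(y_{Largo} + y_{Mesa})) − 23y_{Largo}.
∂π/∂y_{Largo} = 293.4 − 4y_{Largo} − 2y_{Mesa} = 0, so y_{Largo} = 73.35 − 0.5y_{Mesa}.
By symmetry y_{Mesa} = y_{Largo}; substituting into the reaction function, 1.5y_{Largo} = 73.35 and y_{Largo} = 48.9.
Total extraction: 48.9 + 48.9 = 97.8.

97.8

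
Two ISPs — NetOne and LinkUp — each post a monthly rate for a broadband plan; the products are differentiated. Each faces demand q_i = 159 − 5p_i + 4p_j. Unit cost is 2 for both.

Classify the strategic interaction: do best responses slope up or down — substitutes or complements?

NetOne's profit: π = (p_{NetOne} − 2)(159 − 5p_{NetOne} + 4p_{LinkUp}).
∂π/∂p_{NetOne} = 169 − 10p_{NetOne} + 4p_{LinkUp} = 0 ⇒ p_{NetOne} = 16.9 + 0.4p_{LinkUp}.
The best-response slope dp_{NetOne}/dp_{LinkUp} = 0.4 > 0: the reaction function is upward-sloping, so the choices are strategic complements.

strategic complements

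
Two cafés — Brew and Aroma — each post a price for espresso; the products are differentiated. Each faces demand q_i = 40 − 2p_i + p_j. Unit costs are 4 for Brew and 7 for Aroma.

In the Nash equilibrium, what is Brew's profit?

Brew's profit: π = (p_{Brew} − 4)(40 − 2p_{Brew} + p_{Aroma}).
∂π/∂p_{Brew} = 48 − 4p_{Brew} + p_{Aroma} = 0 ⇒ p_{Brew} = 12 + 0.25p_{Aroma}.
Similarly p_{Aroma} = 13.5 + 0.25p_{Brew}.
Substituting the second reaction function into the first: p_{Brew} = 12 + 0.25(13.5 + 0.25p_{Brew}), which gives 0.9375p_{Brew} = 15.375 ⇒ p_{Brew} = 16.4.
Then p_{Aroma} = 13.5 + 0.25·16.4 = 17.6.
q_{Brew} = 40 − 2·16.4 + 17.6 = 24.8.
Profit = (16.4 − 4)·24.8 = 307.52.

307.52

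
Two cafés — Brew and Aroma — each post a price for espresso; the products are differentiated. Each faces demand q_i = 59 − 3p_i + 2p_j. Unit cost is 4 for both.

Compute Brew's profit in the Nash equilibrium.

567.1875

Brew's profit: π = (p_{Brew} − 4)(59 − 3p_{Brew} + 2p_{Aroma}).
∂π/∂p_{Brew} = 71 − 6p_{Brew} + 2p_{Aroma} = 0 ⇒ p_{Brew} = 71/6 + (1/3)p_{Aroma}.
By symmetry p_{Aroma} = p_{Brew}; substituting into the reaction function, (2/3)p_{Brew} = 71/6 and p_{Brew} = 17.75.
q_{Brew} = 59 − 3·17.75 + 2·17.75 = 41.25.
Profit = (17.75 − 4)·41.25 = 567.1875.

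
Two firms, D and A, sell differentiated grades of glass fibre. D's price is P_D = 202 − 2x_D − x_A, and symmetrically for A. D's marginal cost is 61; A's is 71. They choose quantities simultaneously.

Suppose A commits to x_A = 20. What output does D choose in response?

30.25

Firm D's profit: π = x_D(202 − 2x_D − x_A) − 61x_D.
∂π/∂x_D = 141 − 4x_D − x_A = 0 ⇒ x_D = 35.25 − 0.25x_A.
At x_A = 20: x_D = 35.25 − 0.25·20 = 30.25.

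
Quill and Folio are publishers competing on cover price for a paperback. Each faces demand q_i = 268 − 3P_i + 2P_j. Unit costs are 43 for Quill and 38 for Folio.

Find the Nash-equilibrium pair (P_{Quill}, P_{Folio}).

98.3125, 96.4375

Quill's profit: π = (P_{Quill} − 43)(268 − 3P_{Quill} + 2P_{Folio}).
∂π/∂P_{Quill} = 397 − 6P_{Quill} + 2P_{Folio} = 0 ⇒ P_{Quill} = 397/6 + (1/3)P_{Folio}.
Similarly P_{Folio} = 191/3 + (1/3)P_{Quill}.
Solving the two reaction functions simultaneously: (1 − (1/3)(1/3))P_{Quill} = 397/6 + (1/3)·(191/3), so (8/9)P_{Quill} = 1573/18 and P_{Quill} = 98.3125.
Then P_{Folio} = 191/3 + (1/3)·98.3125 = 96.4375.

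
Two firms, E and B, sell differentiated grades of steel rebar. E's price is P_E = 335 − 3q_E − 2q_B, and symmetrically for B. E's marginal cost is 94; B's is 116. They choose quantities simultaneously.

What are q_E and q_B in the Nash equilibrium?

Firm E's profit: π = q_E(335 − 3q_E − 2q_B) − 94q_E.
∂π/∂q_E = 241 − 6q_E − 2q_B = 0 ⇒ q_E = 241/6 − (1/3)q_B.
Similarly q_B = 36.5 − (1/3)q_E.
Plugging q_B into E's best response: q_E = 241/6 − (1/3)(36.5 − (1/3)q_E) ⇒ (8/9)q_E = 28, so q_E = 31.5.
Then q_B = 36.5 − (1/3)·31.5 = 26.

31.5, 26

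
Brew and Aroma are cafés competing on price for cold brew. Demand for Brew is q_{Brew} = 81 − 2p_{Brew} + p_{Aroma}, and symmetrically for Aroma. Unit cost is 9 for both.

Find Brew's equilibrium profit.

1152

Brew's profit: π = (p_{Brew} − 9)(81 − 2p_{Brew} + p_{Aroma}).
∂π/∂p_{Brew} = 99 − 4p_{Brew} + p_{Aroma} = 0 ⇒ p_{Brew} = 24.75 + 0.25p_{Aroma}.
The game is symmetric, so in equilibrium p_{Aroma} = p_{Brew}: the reaction function gives 0.75p_{Brew} = 24.75, hence p_{Brew} = 33.
q_{Brew} = 81 − 2·33 + 33 = 48.
Profit = (33 − 9)·48 = 1152.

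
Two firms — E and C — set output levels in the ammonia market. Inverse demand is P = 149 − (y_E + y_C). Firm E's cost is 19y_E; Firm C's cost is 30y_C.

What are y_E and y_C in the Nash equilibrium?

47, 36

Firm E's profit: π = y_E(149 − (y_E + y_C)) − 19y_E.
∂π/∂y_E = 130 − 2y_E − y_C = 0, so y_E = 65 − 0.5y_C.
By the same steps for C: y_C = 59.5 − 0.5y_E.
Plugging y_C into E's best response: y_E = 65 − 0.5(59.5 − 0.5y_E) ⇒ 0.75y_E = 35.25, so y_E = 47.
Then y_C = 59.5 − 0.5·47 = 36.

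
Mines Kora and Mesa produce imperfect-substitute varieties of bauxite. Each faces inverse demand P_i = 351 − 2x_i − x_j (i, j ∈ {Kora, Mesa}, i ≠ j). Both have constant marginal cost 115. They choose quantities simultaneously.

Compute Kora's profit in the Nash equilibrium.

Mine Kora's profit: π = x_{Kora}(351 − 2x_{Kora} − x_{Mesa}) − 115x_{Kora}.
∂π/∂x_{Kora} = 236 − 4x_{Kora} − x_{Mesa} = 0 ⇒ x_{Kora} = 59 − 0.25x_{Mesa}.
By symmetry x_{Mesa} = x_{Kora}; substituting into the reaction function, 1.25x_{Kora} = 59 and x_{Kora} = 47.2.
P_{Kora} = 351 − 2·47.2 − 47.2 = 209.4.
Profit = (209.4 − 115)·47.2 = 4455.68.

4455.68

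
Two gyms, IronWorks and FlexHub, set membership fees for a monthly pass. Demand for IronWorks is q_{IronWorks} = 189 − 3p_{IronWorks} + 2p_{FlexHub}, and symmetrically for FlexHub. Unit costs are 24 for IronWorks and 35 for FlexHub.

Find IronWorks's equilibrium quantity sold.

IronWorks's profit: π = (p_{IronWorks} − 24)(189 − 3p_{IronWorks} + 2p_{FlexHub}).
∂π/∂p_{IronWorks} = 261 − 6p_{IronWorks} + 2p_{FlexHub} = 0 ⇒ p_{IronWorks} = 43.5 + (1/3)p_{FlexHub}.
Similarly p_{FlexHub} = 49 + (1/3)p_{IronWorks}.
Solving the two reaction functions simultaneously: (1 − (1/3)(1/3))p_{IronWorks} = 43.5 + (1/3)·49, so (8/9)p_{IronWorks} = 359/6 and p_{IronWorks} = 67.3125.
Then p_{FlexHub} = 49 + (1/3)·67.3125 = 71.4375.
q_{IronWorks} = 189 − 3·67.3125 + 2·71.4375 = 129.9375.

129.9375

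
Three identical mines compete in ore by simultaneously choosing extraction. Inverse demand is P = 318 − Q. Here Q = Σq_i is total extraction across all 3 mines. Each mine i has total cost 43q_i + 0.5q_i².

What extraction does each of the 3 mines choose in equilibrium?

55

A representative mine's profit is π_i = q_i(318 − Q) − 43q_i − 0.5q_i², with Q = q_i + Σ_{j≠i} q_j.
First-order condition: 275 − 3q_i − Σ_{j≠i} q_j = 0.
In a symmetric equilibrium every mine chooses the same q, so Σ_{j≠i} q_j = 2q. The condition becomes 275 − 5q = 0, giving q = 275/5 = 55.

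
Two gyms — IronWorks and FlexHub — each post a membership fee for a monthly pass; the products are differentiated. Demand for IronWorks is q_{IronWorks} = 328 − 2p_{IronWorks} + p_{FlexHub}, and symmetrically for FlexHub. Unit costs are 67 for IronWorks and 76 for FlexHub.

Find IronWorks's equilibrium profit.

IronWorks's profit: π = (p_{IronWorks} − 67)(328 − 2p_{IronWorks} + p_{FlexHub}).
∂π/∂p_{IronWorks} = 462 − 4p_{IronWorks} + p_{FlexHub} = 0 ⇒ p_{IronWorks} = 115.5 + 0.25p_{FlexHub}.
Similarly p_{FlexHub} = 120 + 0.25p_{IronWorks}.
Substituting the second reaction function into the first: p_{IronWorks} = 115.5 + 0.25(120 + 0.25p_{IronWorks}), which gives 0.9375p_{IronWorks} = 145.5 ⇒ p_{IronWorks} = 155.2.
Then p_{FlexHub} = 120 + 0.25·155.2 = 158.8.
q_{IronWorks} = 328 − 2·155.2 + 158.8 = 176.4.
Profit = (155.2 − 67)·176.4 = 15558.48.

15558.48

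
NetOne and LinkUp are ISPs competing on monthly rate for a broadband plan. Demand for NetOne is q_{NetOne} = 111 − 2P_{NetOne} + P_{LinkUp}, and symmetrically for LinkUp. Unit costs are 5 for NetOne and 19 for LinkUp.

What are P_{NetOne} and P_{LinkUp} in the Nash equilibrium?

NetOne's profit: π = (P_{NetOne} − 5)(111 − 2P_{NetOne} + P_{LinkUp}).
∂π/∂P_{NetOne} = 121 − 4P_{NetOne} + P_{LinkUp} = 0 ⇒ P_{NetOne} = 30.25 + 0.25P_{LinkUp}.
Similarly P_{LinkUp} = 37.25 + 0.25P_{NetOne}.
Substituting the second reaction function into the first: P_{NetOne} = 30.25 + 0.25(37.25 + 0.25P_{NetOne}), which gives 0.9375P_{NetOne} = 39.5625 ⇒ P_{NetOne} = 42.2.
Then P_{LinkUp} = 37.25 + 0.25·42.2 = 47.8.

42.2, 47.8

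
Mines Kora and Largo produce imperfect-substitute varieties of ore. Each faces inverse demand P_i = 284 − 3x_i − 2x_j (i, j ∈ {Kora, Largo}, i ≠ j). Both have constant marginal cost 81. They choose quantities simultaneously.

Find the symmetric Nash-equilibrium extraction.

25.375

Mine Kora's profit: π = x_{Kora}(284 − 3x_{Kora} − 2x_{Largo}) − 81x_{Kora}.
∂π/∂x_{Kora} = 203 − 6x_{Kora} − 2x_{Largo} = 0 ⇒ x_{Kora} = 203/6 − (1/3)x_{Largo}.
The game is symmetric, so in equilibrium x_{Largo} = x_{Kora}: the reaction function gives (4/3)x_{Kora} = 203/6, hence x_{Kora} = 25.375.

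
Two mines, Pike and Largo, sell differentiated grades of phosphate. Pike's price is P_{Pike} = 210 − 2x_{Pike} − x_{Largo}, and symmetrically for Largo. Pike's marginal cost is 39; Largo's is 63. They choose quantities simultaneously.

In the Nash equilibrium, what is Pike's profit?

2563.28

Mine Pike's profit: π = x_{Pike}(210 − 2x_{Pike} − x_{Largo}) − 39x_{Pike}.
∂π/∂x_{Pike} = 171 − 4x_{Pike} − x_{Largo} = 0 ⇒ x_{Pike} = 42.75 − 0.25x_{Largo}.
Similarly x_{Largo} = 36.75 − 0.25x_{Pike}.
Solving the two reaction functions simultaneously: (1 − (−0.25)(−0.25))x_{Pike} = 42.75 − 0.25·36.75, so 0.9375x_{Pike} = 33.5625 and x_{Pike} = 35.8.
Then x_{Largo} = 36.75 − 0.25·35.8 = 27.8.
P_{Pike} = 210 − 2·35.8 − 27.8 = 110.6.
Profit = (110.6 − 39)·35.8 = 2563.28.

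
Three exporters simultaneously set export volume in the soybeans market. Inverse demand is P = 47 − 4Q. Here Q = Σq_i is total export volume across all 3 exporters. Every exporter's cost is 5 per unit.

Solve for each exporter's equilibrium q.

2.625

A representative exporter's profit is π_i = q_i(47 − 4Q) − 5q_i, with Q = q_i + Σ_{j≠i} q_j.
First-order condition: 42 − 8q_i − 4Σ_{j≠i} q_j = 0.
Imposing symmetry (q_j = q for all j) turns Σ_{j≠i} q_j into 2q, so 42 = 16q and q = 2.625.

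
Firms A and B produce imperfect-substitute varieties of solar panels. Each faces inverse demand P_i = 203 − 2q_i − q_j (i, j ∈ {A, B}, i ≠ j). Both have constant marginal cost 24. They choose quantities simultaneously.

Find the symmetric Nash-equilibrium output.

35.8

Firm A's profit: π = q_A(203 − 2q_A − q_B) − 24q_A.
∂π/∂q_A = 179 − 4q_A − q_B = 0 ⇒ q_A = 44.75 − 0.25q_B.
Setting q_A = q_B in the reaction function: q_A = 44.75 − 0.25q_A, so q_A = 44.75 / 1.25 = 35.8.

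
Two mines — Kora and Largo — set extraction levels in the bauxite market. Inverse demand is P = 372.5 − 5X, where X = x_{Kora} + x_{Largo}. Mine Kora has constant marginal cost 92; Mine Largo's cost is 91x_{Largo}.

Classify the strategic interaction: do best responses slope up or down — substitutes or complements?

strategic substitutes

Mine Kora's profit: π = x_{Kora}(372.5 − 5(x_{Kora} + x_{Largo})) − 92x_{Kora}.
∂π/∂x_{Kora} = 280.5 − 10x_{Kora} − 5x_{Largo} = 0, so x_{Kora} = 28.05 − 0.5x_{Largo}.
The best-response slope dx_{Kora}/dx_{Largo} = −0.5 < 0: the reaction function is downward-sloping, so the choices are strategic substitutes.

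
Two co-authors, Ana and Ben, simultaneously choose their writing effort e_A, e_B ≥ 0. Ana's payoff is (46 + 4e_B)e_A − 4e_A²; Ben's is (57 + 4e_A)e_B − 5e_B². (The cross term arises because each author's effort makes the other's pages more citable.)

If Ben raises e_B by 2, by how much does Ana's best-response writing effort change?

1

Expanding Ana's payoff: 46e_A + 4e_Be_A − 4e_A².
∂π/∂e_A = 46 + 4e_B − 8e_A = 0, so e_A = 5.75 + 0.5e_B.
The reaction-function slope is 0.5, so a 2-unit rise in e_B moves e_A by 0.5 × 2 = 1. Ana's best response rises — the actions are strategic complements.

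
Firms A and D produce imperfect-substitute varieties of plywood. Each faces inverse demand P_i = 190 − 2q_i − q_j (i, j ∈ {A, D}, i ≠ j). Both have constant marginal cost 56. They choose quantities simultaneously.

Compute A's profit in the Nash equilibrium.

Firm A's profit: π = q_A(190 − 2q_A − q_D) − 56q_A.
∂π/∂q_A = 134 − 4q_A − q_D = 0 ⇒ q_A = 33.5 − 0.25q_D.
By symmetry q_D = q_A; substituting into the reaction function, 1.25q_A = 33.5 and q_A = 26.8.
P_A = 190 − 2·26.8 − 26.8 = 109.6.
Profit = (109.6 − 56)·26.8 = 1436.48.

1436.48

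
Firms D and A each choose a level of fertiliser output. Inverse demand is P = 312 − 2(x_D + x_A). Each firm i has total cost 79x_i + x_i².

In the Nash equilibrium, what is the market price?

195.5

Firm D's profit: π = x_D(312 − 2(x_D + x_A)) − 79x_D − x_D².
∂π/∂x_D = 233 − 6x_D − 2x_A = 0, so x_D = 233/6 − (1/3)x_A.
By symmetry x_A = x_D; substituting into the reaction function, (4/3)x_D = 233/6 and x_D = 29.125.
Equilibrium price: P = 312 − 2·58.25 = 195.5.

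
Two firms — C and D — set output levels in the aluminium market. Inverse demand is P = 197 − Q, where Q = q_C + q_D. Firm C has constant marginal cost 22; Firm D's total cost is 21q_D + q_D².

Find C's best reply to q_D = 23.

76

Firm C's profit: π = q_C(197 − (q_C + q_D)) − 22q_C.
∂π/∂q_C = 175 − 2q_C − q_D = 0, so q_C = 87.5 − 0.5q_D.
At q_D = 23: q_C = 87.5 − 0.5·23 = 76.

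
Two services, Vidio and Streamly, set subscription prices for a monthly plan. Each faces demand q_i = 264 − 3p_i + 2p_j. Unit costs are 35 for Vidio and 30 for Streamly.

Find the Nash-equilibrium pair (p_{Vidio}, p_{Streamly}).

Vidio's profit: π = (p_{Vidio} − 35)(264 − 3p_{Vidio} + 2p_{Streamly}).
∂π/∂p_{Vidio} = 369 − 6p_{Vidio} + 2p_{Streamly} = 0 ⇒ p_{Vidio} = 61.5 + (1/3)p_{Streamly}.
Similarly p_{Streamly} = 59 + (1/3)p_{Vidio}.
Solving the two reaction functions simultaneously: (1 − (1/3)(1/3))p_{Vidio} = 61.5 + (1/3)·59, so (8/9)p_{Vidio} = 487/6 and p_{Vidio} = 91.3125.
Then p_{Streamly} = 59 + (1/3)·91.3125 = 89.4375.

91.3125, 89.4375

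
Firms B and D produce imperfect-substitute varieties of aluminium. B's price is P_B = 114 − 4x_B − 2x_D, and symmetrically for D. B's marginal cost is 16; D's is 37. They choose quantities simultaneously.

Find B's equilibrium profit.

Firm B's profit: π = x_B(114 − 4x_B − 2x_D) − 16x_B.
∂π/∂x_B = 98 − 8x_B − 2x_D = 0 ⇒ x_B = 12.25 − 0.25x_D.
Similarly x_D = 9.625 − 0.25x_B.
Substituting the second reaction function into the first: x_B = 12.25 − 0.25(9.625 − 0.25x_B), which gives 0.9375x_B = 315/32 ⇒ x_B = 10.5.
Then x_D = 9.625 − 0.25·10.5 = 7.
P_B = 114 − 4·10.5 − 2·7 = 58.
Profit = (58 − 16)·10.5 = 441.

441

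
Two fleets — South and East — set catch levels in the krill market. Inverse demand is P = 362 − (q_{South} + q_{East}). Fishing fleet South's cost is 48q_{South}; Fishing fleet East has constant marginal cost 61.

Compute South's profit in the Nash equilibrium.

11881

Fishing fleet South's profit: π = q_{South}(362 − (q_{South} + q_{East})) − 48q_{South}.
∂π/∂q_{South} = 314 − 2q_{South} − q_{East} = 0, so q_{South} = 157 − 0.5q_{East}.
By the same steps for East: q_{East} = 150.5 − 0.5q_{South}.
Solving the two reaction functions simultaneously: (1 − (−0.5)(−0.5))q_{South} = 157 − 0.5·150.5, so 0.75q_{South} = 81.75 and q_{South} = 109.
Then q_{East} = 150.5 − 0.5·109 = 96.
Price P = 362 − 205 = 157.
South's profit: (157 − 48)·109 = 11881.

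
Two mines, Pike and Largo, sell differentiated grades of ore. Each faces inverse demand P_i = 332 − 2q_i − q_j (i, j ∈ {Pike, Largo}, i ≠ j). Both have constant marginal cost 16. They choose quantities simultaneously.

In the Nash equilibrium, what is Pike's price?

Mine Pike's profit: π = q_{Pike}(332 − 2q_{Pike} − q_{Largo}) − 16q_{Pike}.
∂π/∂q_{Pike} = 316 − 4q_{Pike} − q_{Largo} = 0 ⇒ q_{Pike} = 79 − 0.25q_{Largo}.
By symmetry q_{Largo} = q_{Pike}; substituting into the reaction function, 1.25q_{Pike} = 79 and q_{Pike} = 63.2.
P_{Pike} = 332 − 2·63.2 − 63.2 = 142.4.

142.4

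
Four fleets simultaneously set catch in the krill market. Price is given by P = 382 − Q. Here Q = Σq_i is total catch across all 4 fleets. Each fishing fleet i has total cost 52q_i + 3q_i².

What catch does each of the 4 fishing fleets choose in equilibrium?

A representative fishing fleet's profit is π_i = q_i(382 − Q) − 52q_i − 3q_i², with Q = q_i + Σ_{j≠i} q_j.
First-order condition: 330 − 8q_i − Σ_{j≠i} q_j = 0.
Imposing symmetry (q_j = q for all j) turns Σ_{j≠i} q_j into 3q, so 330 = 11q and q = 30.

30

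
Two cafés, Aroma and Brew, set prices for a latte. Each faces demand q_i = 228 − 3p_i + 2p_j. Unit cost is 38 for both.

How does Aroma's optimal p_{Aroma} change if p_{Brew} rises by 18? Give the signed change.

6

Aroma's profit: π = (p_{Aroma} − 38)(228 − 3p_{Aroma} + 2p_{Brew}).
∂π/∂p_{Aroma} = 342 − 6p_{Aroma} + 2p_{Brew} = 0 ⇒ p_{Aroma} = 57 + (1/3)p_{Brew}.
The reaction-function slope is 1/3, so an 18-unit rise in p_{Brew} moves p_{Aroma} by 1/3 × 18 = 6. Aroma's best response rises — the actions are strategic complements.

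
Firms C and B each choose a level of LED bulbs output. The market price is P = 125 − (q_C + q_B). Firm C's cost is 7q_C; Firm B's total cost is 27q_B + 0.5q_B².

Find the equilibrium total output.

Firm C's profit: π = q_C(125 − (q_C + q_B)) − 7q_C.
∂π/∂q_C = 118 − 2q_C − q_B = 0, so q_C = 59 − 0.5q_B.
For B: ∂π/∂q_B = 98 − 3q_B − q_C = 0 ⇒ q_B = 98/3 − (1/3)q_C.
Solving the two reaction functions simultaneously: (1 − (−0.5)(−1/3))q_C = 59 − 0.5·(98/3), so (5/6)q_C = 128/3 and q_C = 51.2.
Then q_B = 98/3 − (1/3)·51.2 = 15.6.
Total output: 51.2 + 15.6 = 66.8.

66.8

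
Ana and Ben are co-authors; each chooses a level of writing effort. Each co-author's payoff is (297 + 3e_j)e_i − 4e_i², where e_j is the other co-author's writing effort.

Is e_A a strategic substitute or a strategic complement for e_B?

Ana's payoff is (297 + 3e_B)e_A − 4e_A².
∂π/∂e_A = 297 + 3e_B − 8e_A = 0, so e_A = 37.125 + 0.375e_B.
The best-response slope de_A/de_B = 0.375 > 0: the reaction function is upward-sloping, so the choices are strategic complements.

strategic complements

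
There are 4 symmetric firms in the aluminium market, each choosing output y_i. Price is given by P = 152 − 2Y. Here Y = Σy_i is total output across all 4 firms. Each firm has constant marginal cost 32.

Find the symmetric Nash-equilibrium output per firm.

12

A representative firm's profit is π_i = y_i(152 − 2Y) − 32y_i, with Y = y_i + Σ_{j≠i} y_j.
First-order condition: 120 − 4y_i − 2Σ_{j≠i} y_j = 0.
With identical firms, set every y_j = y: then 120 − 4y − 6y = 0, i.e. y = 120/10 = 12.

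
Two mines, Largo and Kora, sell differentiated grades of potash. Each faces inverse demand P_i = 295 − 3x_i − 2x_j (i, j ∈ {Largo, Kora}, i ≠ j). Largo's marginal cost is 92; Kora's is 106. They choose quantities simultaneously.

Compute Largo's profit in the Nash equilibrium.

Mine Largo's profit: π = x_{Largo}(295 − 3x_{Largo} − 2x_{Kora}) − 92x_{Largo}.
∂π/∂x_{Largo} = 203 − 6x_{Largo} − 2x_{Kora} = 0 ⇒ x_{Largo} = 203/6 − (1/3)x_{Kora}.
Similarly x_{Kora} = 31.5 − (1/3)x_{Largo}.
Plugging x_{Kora} into Largo's best response: x_{Largo} = 203/6 − (1/3)(31.5 − (1/3)x_{Largo}) ⇒ (8/9)x_{Largo} = 70/3, so x_{Largo} = 26.25.
Then x_{Kora} = 31.5 − (1/3)·26.25 = 22.75.
P_{Largo} = 295 − 3·26.25 − 2·22.75 = 170.75.
Profit = (170.75 − 92)·26.25 = 2067.1875.

2067.1875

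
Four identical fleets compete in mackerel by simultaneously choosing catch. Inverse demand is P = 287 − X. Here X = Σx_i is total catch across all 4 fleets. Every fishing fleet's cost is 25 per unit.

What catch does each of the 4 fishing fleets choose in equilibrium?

A representative fishing fleet's profit is π_i = x_i(287 − X) − 25x_i, with X = x_i + Σ_{j≠i} x_j.
First-order condition: 262 − 2x_i − Σ_{j≠i} x_j = 0.
In a symmetric equilibrium every fishing fleet chooses the same x, so Σ_{j≠i} x_j = 3x. The condition becomes 262 − 5x = 0, giving x = 262/5 = 52.4.

52.4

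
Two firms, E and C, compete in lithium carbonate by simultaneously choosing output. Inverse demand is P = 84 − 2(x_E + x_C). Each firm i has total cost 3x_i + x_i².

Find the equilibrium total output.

Firm E's profit: π = x_E(84 − 2(x_E + x_C)) − 3x_E − x_E².
∂π/∂x_E = 81 − 6x_E − 2x_C = 0, so x_E = 13.5 − (1/3)x_C.
By symmetry x_C = x_E; substituting into the reaction function, (4/3)x_E = 13.5 and x_E = 10.125.
Total output: 10.125 + 10.125 = 20.25.

20.25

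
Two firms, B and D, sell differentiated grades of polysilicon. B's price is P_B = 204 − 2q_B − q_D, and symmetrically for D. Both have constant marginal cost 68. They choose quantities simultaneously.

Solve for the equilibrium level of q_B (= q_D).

27.2

Firm B's profit: π = q_B(204 − 2q_B − q_D) − 68q_B.
∂π/∂q_B = 136 − 4q_B − q_D = 0 ⇒ q_B = 34 − 0.25q_D.
Setting q_B = q_D in the reaction function: q_B = 34 − 0.25q_B, so q_B = 34 / 1.25 = 27.2.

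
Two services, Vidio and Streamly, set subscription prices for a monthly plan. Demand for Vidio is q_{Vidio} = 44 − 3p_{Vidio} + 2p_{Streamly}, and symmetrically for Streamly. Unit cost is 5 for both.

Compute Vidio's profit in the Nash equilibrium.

285.1875

Vidio's profit: π = (p_{Vidio} − 5)(44 − 3p_{Vidio} + 2p_{Streamly}).
∂π/∂p_{Vidio} = 59 − 6p_{Vidio} + 2p_{Streamly} = 0 ⇒ p_{Vidio} = 59/6 + (1/3)p_{Streamly}.
By symmetry p_{Streamly} = p_{Vidio}; substituting into the reaction function, (2/3)p_{Vidio} = 59/6 and p_{Vidio} = 14.75.
q_{Vidio} = 44 − 3·14.75 + 2·14.75 = 29.25.
Profit = (14.75 − 5)·29.25 = 285.1875.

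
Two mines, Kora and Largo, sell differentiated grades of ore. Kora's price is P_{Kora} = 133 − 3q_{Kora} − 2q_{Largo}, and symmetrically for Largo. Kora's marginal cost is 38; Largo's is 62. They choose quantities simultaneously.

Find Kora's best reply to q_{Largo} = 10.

12.5

Mine Kora's profit: π = q_{Kora}(133 − 3q_{Kora} − 2q_{Largo}) − 38q_{Kora}.
∂π/∂q_{Kora} = 95 − 6q_{Kora} − 2q_{Largo} = 0 ⇒ q_{Kora} = 95/6 − (1/3)q_{Largo}.
At q_{Largo} = 10: q_{Kora} = 95/6 − (1/3)·10 = 12.5.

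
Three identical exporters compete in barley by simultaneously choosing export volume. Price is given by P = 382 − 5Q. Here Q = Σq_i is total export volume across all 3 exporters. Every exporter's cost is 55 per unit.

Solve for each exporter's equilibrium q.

A representative exporter's profit is π_i = q_i(382 − 5Q) − 55q_i, with Q = q_i + Σ_{j≠i} q_j.
First-order condition: 327 − 10q_i − 5Σ_{j≠i} q_j = 0.
In a symmetric equilibrium every exporter chooses the same q, so Σ_{j≠i} q_j = 2q. The condition becomes 327 − 20q = 0, giving q = 327/20 = 16.35.

16.35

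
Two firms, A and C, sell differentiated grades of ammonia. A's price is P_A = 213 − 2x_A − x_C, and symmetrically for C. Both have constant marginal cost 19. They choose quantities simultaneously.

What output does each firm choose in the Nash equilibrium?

Firm A's profit: π = x_A(213 − 2x_A − x_C) − 19x_A.
∂π/∂x_A = 194 − 4x_A − x_C = 0 ⇒ x_A = 48.5 − 0.25x_C.
Setting x_A = x_C in the reaction function: x_A = 48.5 − 0.25x_A, so x_A = 48.5 / 1.25 = 38.8.

38.8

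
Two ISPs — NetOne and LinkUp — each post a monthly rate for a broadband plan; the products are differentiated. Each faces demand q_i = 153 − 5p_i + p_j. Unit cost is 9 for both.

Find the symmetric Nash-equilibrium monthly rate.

22

NetOne's profit: π = (p_{NetOne} − 9)(153 − 5p_{NetOne} + p_{LinkUp}).
∂π/∂p_{NetOne} = 198 − 10p_{NetOne} + p_{LinkUp} = 0 ⇒ p_{NetOne} = 19.8 + 0.1p_{LinkUp}.
The game is symmetric, so in equilibrium p_{LinkUp} = p_{NetOne}: the reaction function gives 0.9p_{NetOne} = 19.8, hence p_{NetOne} = 22.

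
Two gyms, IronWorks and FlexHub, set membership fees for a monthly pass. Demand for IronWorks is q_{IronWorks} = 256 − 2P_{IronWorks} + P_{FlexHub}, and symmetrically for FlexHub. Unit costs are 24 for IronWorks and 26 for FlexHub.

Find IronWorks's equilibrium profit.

12043.52

IronWorks's profit: π = (P_{IronWorks} − 24)(256 − 2P_{IronWorks} + P_{FlexHub}).
∂π/∂P_{IronWorks} = 304 − 4P_{IronWorks} + P_{FlexHub} = 0 ⇒ P_{IronWorks} = 76 + 0.25P_{FlexHub}.
Similarly P_{FlexHub} = 77 + 0.25P_{IronWorks}.
Substituting the second reaction function into the first: P_{IronWorks} = 76 + 0.25(77 + 0.25P_{IronWorks}), which gives 0.9375P_{IronWorks} = 95.25 ⇒ P_{IronWorks} = 101.6.
Then P_{FlexHub} = 77 + 0.25·101.6 = 102.4.
q_{IronWorks} = 256 − 2·101.6 + 102.4 = 155.2.
Profit = (101.6 − 24)·155.2 = 12043.52.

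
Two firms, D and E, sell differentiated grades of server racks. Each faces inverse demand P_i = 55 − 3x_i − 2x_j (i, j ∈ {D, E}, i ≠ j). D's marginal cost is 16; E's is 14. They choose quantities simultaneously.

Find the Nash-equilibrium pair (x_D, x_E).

Firm D's profit: π = x_D(55 − 3x_D − 2x_E) − 16x_D.
∂π/∂x_D = 39 − 6x_D − 2x_E = 0 ⇒ x_D = 6.5 − (1/3)x_E.
Similarly x_E = 41/6 − (1/3)x_D.
Plugging x_E into D's best response: x_D = 6.5 − (1/3)(41/6 − (1/3)x_D) ⇒ (8/9)x_D = 38/9, so x_D = 4.75.
Then x_E = 41/6 − (1/3)·4.75 = 5.25.

4.75, 5.25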